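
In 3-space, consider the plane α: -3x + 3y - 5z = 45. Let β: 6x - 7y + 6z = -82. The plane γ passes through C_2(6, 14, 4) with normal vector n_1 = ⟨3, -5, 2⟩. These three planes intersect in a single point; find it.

(-6, 4, -3)

γ: n_1·r = n_1·C_2 gives 3x - 5y + 2z = -44.
Solving the 3×3 linear system -3x + 3y - 5z = 45, 6x - 7y + 6z = -82, 3x - 5y + 2z = -44 (e.g. by elimination or Cramer's rule, determinant = 15) gives (-6, 4, -3).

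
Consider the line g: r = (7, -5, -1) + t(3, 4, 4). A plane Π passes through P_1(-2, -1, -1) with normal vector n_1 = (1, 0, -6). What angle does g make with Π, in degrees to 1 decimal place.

32.6

Π: n_1·r = n_1·P_1 gives x - 6z = 4.
sin θ = |n·v| / (|n||v|) = |-21| / (√37 · √41) = 0.53917.
θ ≈ 32.6°.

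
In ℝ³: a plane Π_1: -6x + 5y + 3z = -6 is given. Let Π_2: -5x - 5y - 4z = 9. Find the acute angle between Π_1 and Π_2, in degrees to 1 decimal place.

84.1

cos θ = |n₁·n₂| / (|n₁||n₂|) = |-7| / (√70 · √66).
θ = arccos(0.10299) ≈ 84.1°.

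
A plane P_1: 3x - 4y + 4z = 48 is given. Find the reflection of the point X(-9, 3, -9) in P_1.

(9, -21, 15)

λ = (n·X − d)/|n|² = (-75 − 48)/41 = -3.
Reflection = X − 2λn = (-9, 3, -9) − (-6)·(3, -4, 4) = (9, -21, 15).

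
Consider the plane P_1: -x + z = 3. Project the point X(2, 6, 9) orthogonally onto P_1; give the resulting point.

Foot = X − λn with λ = (n·X − d)/|n|² = (7 − 3)/2 = 2.
Foot = (2, 6, 9) − 2·(-1, 0, 1) = (4, 6, 7).

(4, 6, 7)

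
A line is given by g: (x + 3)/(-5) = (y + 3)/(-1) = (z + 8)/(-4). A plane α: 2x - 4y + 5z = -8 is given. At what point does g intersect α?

g has direction (-5, -1, -4) through (-3, -3, -8).
Substitute r = (-3, -3, -8) + t(-5, -1, -4) into the plane: -34 + (-26)t = -8, so t = -1.
Intersection: (-3, -3, -8) + (-1)·(-5, -1, -4) = (2, -2, -4).

(2, -2, -4)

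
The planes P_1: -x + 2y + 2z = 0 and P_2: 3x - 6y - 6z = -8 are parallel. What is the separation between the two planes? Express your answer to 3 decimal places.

Rescale P_2 by 1/(-3): -x + 2y + 2z = 8/3. Then distance = |0 − (8/3)| / √9 ≈ 0.889.

0.889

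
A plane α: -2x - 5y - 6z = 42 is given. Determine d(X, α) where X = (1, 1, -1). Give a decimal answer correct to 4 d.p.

5.3335

n·X − d = (-2)·(1) + (-5)·(1) + (-6)·(-1) − 42 = -43; |n| = √65.
Distance = |-43| / √65 = 43/√65 ≈ 5.3335.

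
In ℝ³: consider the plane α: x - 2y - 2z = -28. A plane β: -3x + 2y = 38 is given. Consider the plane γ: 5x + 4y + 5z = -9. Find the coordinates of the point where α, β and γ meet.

(-10, 4, 5)

Solving the 3×3 linear system x - 2y - 2z = -28, -3x + 2y = 38, 5x + 4y + 5z = -9 (e.g. by elimination or Cramer's rule, determinant = 24) gives (-10, 4, 5).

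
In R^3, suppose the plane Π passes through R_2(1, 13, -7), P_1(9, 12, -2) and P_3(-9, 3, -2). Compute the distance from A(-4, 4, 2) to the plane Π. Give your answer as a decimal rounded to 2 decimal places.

R_2P_1 = (8, -1, 5), R_2P_3 = (-10, -10, 5); a normal to Π is R_2P_1 × R_2P_3 = (45, -90, -90).
Using R_2: Π has equation 45x - 90y - 90z = -495.
n·A − d = (45)·(-4) + (-90)·(4) + (-90)·(2) − (-495) = -225; |n| = √18225.
Distance = |-225| / √18225 = 225/√18225 ≈ 1.67.

1.67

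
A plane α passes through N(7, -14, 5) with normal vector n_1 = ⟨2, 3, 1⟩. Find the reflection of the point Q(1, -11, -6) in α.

(5, -5, -4)

α: n_1·r = n_1·N gives 2x + 3y + z = -23.
λ = (n·Q − d)/|n|² = (-37 − (-23))/14 = -1.
Reflection = Q − 2λn = (1, -11, -6) − (-2)·(2, 3, 1) = (5, -5, -4).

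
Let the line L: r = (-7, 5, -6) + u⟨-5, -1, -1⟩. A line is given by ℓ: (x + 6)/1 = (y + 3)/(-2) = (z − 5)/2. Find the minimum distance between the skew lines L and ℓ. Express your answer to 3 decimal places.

ℓ has direction (1, -2, 2) through (-6, -3, 5).
Common perpendicular direction n = (-5, -1, -1) × (1, -2, 2) = (-4, 9, 11).
With w = (-6, -3, 5) − (-7, 5, -6) = (1, -8, 11), w · n = 45.
Distance = |w · n| / |n| = |45| / √218 ≈ 3.048.

3.048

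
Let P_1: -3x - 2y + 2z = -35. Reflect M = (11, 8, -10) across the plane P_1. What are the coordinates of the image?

(-1, 0, -2)

λ = (n·M − d)/|n|² = (-69 − (-35))/17 = -2.
Reflection = M − 2λn = (11, 8, -10) − (-4)·(-3, -2, 2) = (-1, 0, -2).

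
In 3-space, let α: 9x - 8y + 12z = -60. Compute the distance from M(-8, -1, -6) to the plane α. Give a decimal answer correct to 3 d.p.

n·M − d = (9)·(-8) + (-8)·(-1) + (12)·(-6) − (-60) = -76; |n| = √289.
Distance = |-76| / √289 = 76/√289 ≈ 4.471.

4.471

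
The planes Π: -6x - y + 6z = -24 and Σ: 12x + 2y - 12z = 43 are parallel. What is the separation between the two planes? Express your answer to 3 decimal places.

Rescale Σ by 1/(-2): -6x - y + 6z = -43/2. Then distance = |-24 − (-43/2)| / √73 ≈ 0.293.

0.293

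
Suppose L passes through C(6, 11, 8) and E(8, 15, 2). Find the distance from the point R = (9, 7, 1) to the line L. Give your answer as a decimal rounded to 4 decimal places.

A direction vector for L is E − C = (2, 4, -6).
Taking (6, 11, 8) on L with direction v = (2, 4, -6): w = R − (6, 11, 8) = (3, -4, -7), and w × v = (52, 4, 20).
Distance = |w × v| / |v| = √3120 / √56 ≈ 7.4642.

7.4642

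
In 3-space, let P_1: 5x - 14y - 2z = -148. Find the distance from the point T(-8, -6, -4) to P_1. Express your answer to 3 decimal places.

13.333

n·T − d = (5)·(-8) + (-14)·(-6) + (-2)·(-4) − (-148) = 200; |n| = √225.
Distance = |200| / √225 = 200/√225 ≈ 13.333.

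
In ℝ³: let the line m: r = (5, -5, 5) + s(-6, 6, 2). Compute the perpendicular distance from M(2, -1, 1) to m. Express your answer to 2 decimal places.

Taking (5, -5, 5) on m with direction v = (-6, 6, 2): w = M − (5, -5, 5) = (-3, 4, -4), and w × v = (32, 30, 6).
Distance = |w × v| / |v| = √1960 / √76 ≈ 5.08.

5.08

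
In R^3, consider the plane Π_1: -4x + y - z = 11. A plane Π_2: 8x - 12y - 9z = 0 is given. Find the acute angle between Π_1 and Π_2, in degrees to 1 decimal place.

cos θ = |n₁·n₂| / (|n₁||n₂|) = |-35| / (√18 · √289).
θ = arccos(0.48527) ≈ 61.0°.

61.0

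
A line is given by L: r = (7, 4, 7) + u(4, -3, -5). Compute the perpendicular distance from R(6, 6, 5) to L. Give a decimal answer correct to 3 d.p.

Taking (7, 4, 7) on L with direction v = (4, -3, -5): w = R − (7, 4, 7) = (-1, 2, -2), and w × v = (-16, -13, -5).
Distance = |w × v| / |v| = √450 / √50 ≈ 3.000.

3.000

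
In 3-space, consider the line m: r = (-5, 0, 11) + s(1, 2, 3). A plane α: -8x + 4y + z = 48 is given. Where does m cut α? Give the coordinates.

Substitute r = (-5, 0, 11) + t(1, 2, 3) into the plane: 51 + 3t = 48, so t = -1.
Intersection: (-5, 0, 11) + (-1)·(1, 2, 3) = (-6, -2, 8).

(-6, -2, 8)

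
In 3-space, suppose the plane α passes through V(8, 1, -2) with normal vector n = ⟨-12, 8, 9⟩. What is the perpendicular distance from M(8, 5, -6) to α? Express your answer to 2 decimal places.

0.24

α: n·r = n·V gives -12x + 8y + 9z = -106.
n·M − d = (-12)·(8) + (8)·(5) + (9)·(-6) − (-106) = -4; |n| = √289.
Distance = |-4| / √289 = 4/√289 ≈ 0.24.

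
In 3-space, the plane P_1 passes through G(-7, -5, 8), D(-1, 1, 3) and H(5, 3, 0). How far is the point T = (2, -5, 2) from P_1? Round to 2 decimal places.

2.57

GD = (6, 6, -5), GH = (12, 8, -8); a normal to P_1 is GD × GH = (-8, -12, -24).
Using G: P_1 has equation -8x - 12y - 24z = -76.
n·T − d = (-8)·(2) + (-12)·(-5) + (-24)·(2) − (-76) = 72; |n| = √784.
Distance = |72| / √784 = 72/√784 ≈ 2.57.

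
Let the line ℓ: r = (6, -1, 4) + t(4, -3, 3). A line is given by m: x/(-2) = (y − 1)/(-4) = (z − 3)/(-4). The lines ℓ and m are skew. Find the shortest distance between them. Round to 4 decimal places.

m has direction (-2, -4, -4) through (0, 1, 3).
Common perpendicular direction n = (4, -3, 3) × (-2, -4, -4) = (24, 10, -22).
With w = (0, 1, 3) − (6, -1, 4) = (-6, 2, -1), w · n = -102.
Distance = |w · n| / |n| = |-102| / √1160 ≈ 2.9948.

2.9948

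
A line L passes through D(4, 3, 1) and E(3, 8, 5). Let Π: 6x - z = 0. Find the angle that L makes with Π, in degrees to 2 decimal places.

14.69

A direction vector for L is E − D = (-1, 5, 4).
sin θ = |n·v| / (|n||v|) = |-10| / (√37 · √42) = 0.25367.
θ ≈ 14.69°.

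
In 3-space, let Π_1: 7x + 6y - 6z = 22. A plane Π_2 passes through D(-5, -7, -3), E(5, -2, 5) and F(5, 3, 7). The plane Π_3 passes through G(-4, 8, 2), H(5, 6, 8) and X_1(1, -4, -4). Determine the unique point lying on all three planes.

DE = (10, 5, 8), DF = (10, 10, 10); a normal to Π_2 is DE × DF = (-30, -20, 50).
Using D: Π_2 has equation -30x - 20y + 50z = 140.
GH = (9, -2, 6), GX_1 = (5, -12, -6); a normal to Π_3 is GH × GX_1 = (84, 84, -98).
Using G: Π_3 has equation 84x + 84y - 98z = 140.
Solving the 3×3 linear system 7x + 6y - 6z = 22, -30x - 20y + 50z = 140, 84x + 84y - 98z = 140 (e.g. by elimination or Cramer's rule, determinant = -3080) gives (4, 7, 8).

(4, 7, 8)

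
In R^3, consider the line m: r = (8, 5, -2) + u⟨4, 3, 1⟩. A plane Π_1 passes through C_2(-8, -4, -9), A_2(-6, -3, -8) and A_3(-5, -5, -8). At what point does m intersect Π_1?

(4, 2, -3)

C_2A_2 = (2, 1, 1), C_2A_3 = (3, -1, 1); a normal to Π_1 is C_2A_2 × C_2A_3 = (2, 1, -5).
Using C_2: Π_1 has equation 2x + y - 5z = 25.
Substitute r = (8, 5, -2) + t(4, 3, 1) into the plane: 31 + 6t = 25, so t = -1.
Intersection: (8, 5, -2) + (-1)·(4, 3, 1) = (4, 2, -3).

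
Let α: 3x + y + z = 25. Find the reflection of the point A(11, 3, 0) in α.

(5, 1, -2)

λ = (n·A − d)/|n|² = (36 − 25)/11 = 1.
Reflection = A − 2λn = (11, 3, 0) − 2·(3, 1, 1) = (5, 1, -2).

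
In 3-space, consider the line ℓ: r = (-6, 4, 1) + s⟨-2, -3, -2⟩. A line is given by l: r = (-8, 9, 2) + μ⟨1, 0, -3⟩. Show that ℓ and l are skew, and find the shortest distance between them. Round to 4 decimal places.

Common perpendicular direction n = (-2, -3, -2) × (1, 0, -3) = (9, -8, 3).
With w = (-8, 9, 2) − (-6, 4, 1) = (-2, 5, 1), w · n = -55.
Since n ≠ 0 the lines are not parallel, and w · n = -55 ≠ 0 so they do not intersect; hence they are skew.
Distance = |w · n| / |n| = |-55| / √154 ≈ 4.4320.

4.4320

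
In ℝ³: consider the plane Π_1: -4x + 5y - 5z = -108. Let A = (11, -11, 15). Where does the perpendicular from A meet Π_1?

(7, -6, 10)

Foot = A − λn with λ = (n·A − d)/|n|² = (-174 − (-108))/66 = -1.
Foot = (11, -11, 15) − (-1)·(-4, 5, -5) = (7, -6, 10).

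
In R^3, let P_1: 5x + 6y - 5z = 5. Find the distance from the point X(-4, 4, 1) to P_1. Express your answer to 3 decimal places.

0.647

n·X − d = (5)·(-4) + (6)·(4) + (-5)·(1) − 5 = -6; |n| = √86.
Distance = |-6| / √86 = 6/√86 ≈ 0.647.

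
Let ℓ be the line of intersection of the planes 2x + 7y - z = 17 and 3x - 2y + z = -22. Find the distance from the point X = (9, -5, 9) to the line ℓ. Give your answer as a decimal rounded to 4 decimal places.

18.1741

Direction of ℓ: (2, 7, -1) × (3, -2, 1) = (5, -5, -25).
A point on ℓ: solving the two plane equations with x = -3 gives (-3, 2, -9).
Taking (-3, 2, -9) on ℓ with direction v = (5, -5, -25): w = X − (-3, 2, -9) = (12, -7, 18), and w × v = (265, 390, -25).
Distance = |w × v| / |v| = √222950 / √675 ≈ 18.1741.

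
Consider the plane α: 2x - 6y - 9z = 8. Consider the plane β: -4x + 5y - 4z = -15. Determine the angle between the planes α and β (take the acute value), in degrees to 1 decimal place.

88.6

cos θ = |n₁·n₂| / (|n₁||n₂|) = |-2| / (√121 · √57).
θ = arccos(0.02408) ≈ 88.6°.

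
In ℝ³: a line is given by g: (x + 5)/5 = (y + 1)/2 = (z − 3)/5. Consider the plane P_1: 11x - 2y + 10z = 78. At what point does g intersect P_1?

g has direction (5, 2, 5) through (-5, -1, 3).
Substitute r = (-5, -1, 3) + t(5, 2, 5) into the plane: -23 + 101t = 78, so t = 1.
Intersection: (-5, -1, 3) + 1·(5, 2, 5) = (0, 1, 8).

(0, 1, 8)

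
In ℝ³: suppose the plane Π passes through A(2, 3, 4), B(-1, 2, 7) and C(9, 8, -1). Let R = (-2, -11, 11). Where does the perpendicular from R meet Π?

AB = (-3, -1, 3), AC = (7, 5, -5); a normal to Π is AB × AC = (-10, 6, -8).
Using A: Π has equation -10x + 6y - 8z = -34.
Foot = R − λn with λ = (n·R − d)/|n|² = (-134 − (-34))/200 = -1/2.
Foot = (-2, -11, 11) − (-1/2)·(-10, 6, -8) = (-7, -8, 7).

(-7, -8, 7)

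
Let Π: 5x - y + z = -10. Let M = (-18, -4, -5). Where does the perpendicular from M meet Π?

Foot = M − λn with λ = (n·M − d)/|n|² = (-91 − (-10))/27 = -3.
Foot = (-18, -4, -5) − (-3)·(5, -1, 1) = (-3, -7, -2).

(-3, -7, -2)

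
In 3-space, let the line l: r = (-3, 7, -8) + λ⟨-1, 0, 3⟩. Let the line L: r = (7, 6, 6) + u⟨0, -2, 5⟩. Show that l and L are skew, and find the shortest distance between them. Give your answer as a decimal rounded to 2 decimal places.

10.29

Common perpendicular direction n = (-1, 0, 3) × (0, -2, 5) = (6, 5, 2).
With w = (7, 6, 6) − (-3, 7, -8) = (10, -1, 14), w · n = 83.
Since n ≠ 0 the lines are not parallel, and w · n = 83 ≠ 0 so they do not intersect; hence they are skew.
Distance = |w · n| / |n| = |83| / √65 ≈ 10.29.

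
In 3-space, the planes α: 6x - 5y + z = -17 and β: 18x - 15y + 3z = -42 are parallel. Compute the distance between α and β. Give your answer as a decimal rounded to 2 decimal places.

Rescale β by 1/3: 6x - 5y + z = -14. Then distance = |-17 − (-14)| / √62 ≈ 0.38.

0.38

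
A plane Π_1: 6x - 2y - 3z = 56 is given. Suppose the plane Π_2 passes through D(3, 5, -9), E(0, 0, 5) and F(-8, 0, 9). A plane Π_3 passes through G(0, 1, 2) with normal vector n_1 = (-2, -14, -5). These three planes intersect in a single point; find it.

DE = (-3, -5, 14), DF = (-11, -5, 18); a normal to Π_2 is DE × DF = (-20, -100, -40).
Using D: Π_2 has equation -20x - 100y - 40z = -200.
Π_3: n_1·r = n_1·G gives -2x - 14y - 5z = -24.
Solving the 3×3 linear system 6x - 2y - 3z = 56, -20x - 100y - 40z = -200, -2x - 14y - 5z = -24 (e.g. by elimination or Cramer's rule, determinant = -560) gives (8, 2, -4).

(8, 2, -4)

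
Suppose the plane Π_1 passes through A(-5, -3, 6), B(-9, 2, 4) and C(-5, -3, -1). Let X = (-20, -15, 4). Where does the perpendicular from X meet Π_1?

(-5, -3, 4)

AB = (-4, 5, -2), AC = (0, 0, -7); a normal to Π_1 is AB × AC = (-35, -28, 0).
Using A: Π_1 has equation -35x - 28y = 259.
Foot = X − λn with λ = (n·X − d)/|n|² = (1120 − 259)/2009 = 3/7.
Foot = (-20, -15, 4) − (3/7)·(-35, -28, 0) = (-5, -3, 4).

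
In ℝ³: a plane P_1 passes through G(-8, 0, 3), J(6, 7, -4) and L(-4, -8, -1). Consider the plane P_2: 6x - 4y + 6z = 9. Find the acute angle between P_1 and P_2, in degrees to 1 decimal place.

GJ = (14, 7, -7), GL = (4, -8, -4); a normal to P_1 is GJ × GL = (-84, 28, -140).
Using G: P_1 has equation -84x + 28y - 140z = 252.
cos θ = |n₁·n₂| / (|n₁||n₂|) = |-1456| / (√27440 · √88).
θ = arccos(0.93697) ≈ 20.5°.

20.5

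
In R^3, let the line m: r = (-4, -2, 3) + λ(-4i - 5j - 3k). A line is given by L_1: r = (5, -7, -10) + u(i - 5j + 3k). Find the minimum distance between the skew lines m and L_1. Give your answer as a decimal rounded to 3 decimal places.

15.970

Common perpendicular direction n = (-4, -5, -3) × (1, -5, 3) = (-30, 9, 25).
With w = (5, -7, -10) − (-4, -2, 3) = (9, -5, -13), w · n = -640.
Distance = |w · n| / |n| = |-640| / √1606 ≈ 15.970.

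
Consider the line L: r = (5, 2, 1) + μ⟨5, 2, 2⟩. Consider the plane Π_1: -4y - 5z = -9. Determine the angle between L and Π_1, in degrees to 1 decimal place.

29.3

sin θ = |n·v| / (|n||v|) = |-18| / (√41 · √33) = 0.48935.
θ ≈ 29.3°.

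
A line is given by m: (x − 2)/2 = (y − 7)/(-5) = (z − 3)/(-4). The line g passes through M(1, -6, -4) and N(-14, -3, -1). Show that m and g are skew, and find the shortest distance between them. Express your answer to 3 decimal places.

2.464

m has direction (2, -5, -4) through (2, 7, 3).
A direction vector for g is N − M = (-15, 3, 3).
Common perpendicular direction n = (2, -5, -4) × (-15, 3, 3) = (-3, 54, -69).
With w = (1, -6, -4) − (2, 7, 3) = (-1, -13, -7), w · n = -216.
Since n ≠ 0 the lines are not parallel, and w · n = -216 ≠ 0 so they do not intersect; hence they are skew.
Distance = |w · n| / |n| = |-216| / √7686 ≈ 2.464.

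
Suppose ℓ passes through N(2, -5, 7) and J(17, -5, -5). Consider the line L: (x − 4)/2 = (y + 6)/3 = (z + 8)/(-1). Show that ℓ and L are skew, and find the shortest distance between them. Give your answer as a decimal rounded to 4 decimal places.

A direction vector for ℓ is J − N = (15, 0, -12).
L has direction (2, 3, -1) through (4, -6, -8).
Common perpendicular direction n = (15, 0, -12) × (2, 3, -1) = (36, -9, 45).
With w = (4, -6, -8) − (2, -5, 7) = (2, -1, -15), w · n = -594.
Since n ≠ 0 the lines are not parallel, and w · n = -594 ≠ 0 so they do not intersect; hence they are skew.
Distance = |w · n| / |n| = |-594| / √3402 ≈ 10.1840.

10.1840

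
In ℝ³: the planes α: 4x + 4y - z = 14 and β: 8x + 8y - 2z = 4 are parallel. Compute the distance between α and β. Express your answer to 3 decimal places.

Rescale β by 1/2: 4x + 4y - z = 2. Then distance = |14 − 2| / √33 ≈ 2.089.

2.089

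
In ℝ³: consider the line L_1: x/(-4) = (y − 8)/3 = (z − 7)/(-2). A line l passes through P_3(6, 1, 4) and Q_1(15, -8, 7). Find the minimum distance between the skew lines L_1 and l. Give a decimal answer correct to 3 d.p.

2.772

L_1 has direction (-4, 3, -2) through (0, 8, 7).
A direction vector for l is Q_1 − P_3 = (9, -9, 3).
Common perpendicular direction n = (-4, 3, -2) × (9, -9, 3) = (-9, -6, 9).
With w = (6, 1, 4) − (0, 8, 7) = (6, -7, -3), w · n = -39.
Distance = |w · n| / |n| = |-39| / √198 ≈ 2.772.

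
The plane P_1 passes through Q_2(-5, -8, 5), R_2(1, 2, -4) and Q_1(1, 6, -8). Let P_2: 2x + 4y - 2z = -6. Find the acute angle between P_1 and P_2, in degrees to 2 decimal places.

76.18

Q_2R_2 = (6, 10, -9), Q_2Q_1 = (6, 14, -13); a normal to P_1 is Q_2R_2 × Q_2Q_1 = (-4, 24, 24).
Using Q_2: P_1 has equation -4x + 24y + 24z = -52.
cos θ = |n₁·n₂| / (|n₁||n₂|) = |40| / (√1168 · √24).
θ = arccos(0.23891) ≈ 76.18°.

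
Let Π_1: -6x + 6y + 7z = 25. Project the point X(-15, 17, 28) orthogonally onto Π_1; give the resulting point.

(3, -1, 7)

Foot = X − λn with λ = (n·X − d)/|n|² = (388 − 25)/121 = 3.
Foot = (-15, 17, 28) − 3·(-6, 6, 7) = (3, -1, 7).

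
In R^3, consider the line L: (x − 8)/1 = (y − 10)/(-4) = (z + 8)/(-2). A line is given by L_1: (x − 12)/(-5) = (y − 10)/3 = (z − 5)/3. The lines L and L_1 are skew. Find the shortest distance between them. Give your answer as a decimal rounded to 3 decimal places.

L has direction (1, -4, -2) through (8, 10, -8).
L_1 has direction (-5, 3, 3) through (12, 10, 5).
Common perpendicular direction n = (1, -4, -2) × (-5, 3, 3) = (-6, 7, -17).
With w = (12, 10, 5) − (8, 10, -8) = (4, 0, 13), w · n = -245.
Distance = |w · n| / |n| = |-245| / √374 ≈ 12.669.

12.669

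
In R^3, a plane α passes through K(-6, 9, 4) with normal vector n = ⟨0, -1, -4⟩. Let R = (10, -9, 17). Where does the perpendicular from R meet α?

(10, -11, 9)

α: n·r = n·K gives -y - 4z = -25.
Foot = R − λn with λ = (n·R − d)/|n|² = (-59 − (-25))/17 = -2.
Foot = (10, -9, 17) − (-2)·(0, -1, -4) = (10, -11, 9).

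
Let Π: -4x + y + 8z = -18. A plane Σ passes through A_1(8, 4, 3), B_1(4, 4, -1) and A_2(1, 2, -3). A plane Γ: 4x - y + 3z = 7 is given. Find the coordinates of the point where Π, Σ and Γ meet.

A_1B_1 = (-4, 0, -4), A_1A_2 = (-7, -2, -6); a normal to Σ is A_1B_1 × A_1A_2 = (-8, 4, 8).
Using A_1: Σ has equation -8x + 4y + 8z = -24.
Solving the 3×3 linear system -4x + y + 8z = -18, -8x + 4y + 8z = -24, 4x - y + 3z = 7 (e.g. by elimination or Cramer's rule, determinant = -88) gives (3, 2, -1).

(3, 2, -1)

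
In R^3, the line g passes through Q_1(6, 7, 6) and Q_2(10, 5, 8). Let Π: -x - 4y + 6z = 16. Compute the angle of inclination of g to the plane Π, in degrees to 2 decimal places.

A direction vector for g is Q_2 − Q_1 = (4, -2, 2).
sin θ = |n·v| / (|n||v|) = |16| / (√53 · √24) = 0.44862.
θ ≈ 26.66°.

26.66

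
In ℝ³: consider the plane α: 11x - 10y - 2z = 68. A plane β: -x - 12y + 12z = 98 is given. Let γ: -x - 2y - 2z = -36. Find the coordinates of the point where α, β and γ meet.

(10, 2, 11)

Solving the 3×3 linear system 11x - 10y - 2z = 68, -x - 12y + 12z = 98, -x - 2y - 2z = -36 (e.g. by elimination or Cramer's rule, determinant = 688) gives (10, 2, 11).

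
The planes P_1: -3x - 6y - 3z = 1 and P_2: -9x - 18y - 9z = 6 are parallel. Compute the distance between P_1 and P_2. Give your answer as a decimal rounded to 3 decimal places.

Rescale P_2 by 1/3: -3x - 6y - 3z = 2. Then distance = |1 − 2| / √54 ≈ 0.136.

0.136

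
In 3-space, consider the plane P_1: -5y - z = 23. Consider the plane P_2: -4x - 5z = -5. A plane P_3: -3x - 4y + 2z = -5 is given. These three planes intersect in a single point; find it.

(5, -4, -3)

Solving the 3×3 linear system -5y - z = 23, -4x - 5z = -5, -3x - 4y + 2z = -5 (e.g. by elimination or Cramer's rule, determinant = -131) gives (5, -4, -3).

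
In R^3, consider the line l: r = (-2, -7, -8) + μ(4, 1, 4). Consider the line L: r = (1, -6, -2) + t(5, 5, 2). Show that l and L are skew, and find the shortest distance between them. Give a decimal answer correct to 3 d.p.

Common perpendicular direction n = (4, 1, 4) × (5, 5, 2) = (-18, 12, 15).
With w = (1, -6, -2) − (-2, -7, -8) = (3, 1, 6), w · n = 48.
Since n ≠ 0 the lines are not parallel, and w · n = 48 ≠ 0 so they do not intersect; hence they are skew.
Distance = |w · n| / |n| = |48| / √693 ≈ 1.823.

1.823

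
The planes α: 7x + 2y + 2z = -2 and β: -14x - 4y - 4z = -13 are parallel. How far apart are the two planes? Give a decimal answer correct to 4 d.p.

1.1259

Rescale β by 1/(-2): 7x + 2y + 2z = 13/2. Then distance = |-2 − (13/2)| / √57 ≈ 1.1259.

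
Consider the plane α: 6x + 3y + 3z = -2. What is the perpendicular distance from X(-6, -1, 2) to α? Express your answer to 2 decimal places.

n·X − d = (6)·(-6) + (3)·(-1) + (3)·(2) − (-2) = -31; |n| = √54.
Distance = |-31| / √54 = 31/√54 ≈ 4.22.

4.22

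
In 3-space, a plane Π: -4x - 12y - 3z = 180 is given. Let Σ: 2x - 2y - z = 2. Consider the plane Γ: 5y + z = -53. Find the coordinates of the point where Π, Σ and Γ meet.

(-12, -9, -8)

Solving the 3×3 linear system -4x - 12y - 3z = 180, 2x - 2y - z = 2, 5y + z = -53 (e.g. by elimination or Cramer's rule, determinant = -18) gives (-12, -9, -8).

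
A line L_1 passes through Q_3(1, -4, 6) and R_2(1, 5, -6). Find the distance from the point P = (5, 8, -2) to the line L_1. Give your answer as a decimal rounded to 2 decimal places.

6.25

A direction vector for L_1 is R_2 − Q_3 = (0, 9, -12).
Taking (1, -4, 6) on L_1 with direction v = (0, 9, -12): w = P − (1, -4, 6) = (4, 12, -8), and w × v = (-72, 48, 36).
Distance = |w × v| / |v| = √8784 / √225 ≈ 6.25.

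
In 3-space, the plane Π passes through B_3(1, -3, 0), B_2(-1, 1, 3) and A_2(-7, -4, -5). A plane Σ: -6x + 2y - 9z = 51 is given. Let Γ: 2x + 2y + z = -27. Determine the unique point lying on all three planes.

(-1, -9, -7)

B_3B_2 = (-2, 4, 3), B_3A_2 = (-8, -1, -5); a normal to Π is B_3B_2 × B_3A_2 = (-17, -34, 34).
Using B_3: Π has equation -17x - 34y + 34z = 85.
Solving the 3×3 linear system -17x - 34y + 34z = 85, -6x + 2y - 9z = 51, 2x + 2y + z = -27 (e.g. by elimination or Cramer's rule, determinant = -476) gives (-1, -9, -7).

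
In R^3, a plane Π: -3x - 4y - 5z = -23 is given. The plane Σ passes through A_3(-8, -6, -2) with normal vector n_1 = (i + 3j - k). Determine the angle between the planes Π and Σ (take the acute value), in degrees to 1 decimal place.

64.8

Σ: n_1·r = n_1·A_3 gives x + 3y - z = -24.
cos θ = |n₁·n₂| / (|n₁||n₂|) = |-10| / (√50 · √11).
θ = arccos(0.42640) ≈ 64.8°.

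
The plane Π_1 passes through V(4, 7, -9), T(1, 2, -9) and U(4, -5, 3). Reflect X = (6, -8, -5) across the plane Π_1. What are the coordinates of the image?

(-4, -2, 1)

VT = (-3, -5, 0), VU = (0, -12, 12); a normal to Π_1 is VT × VU = (-60, 36, 36).
Using V: Π_1 has equation -60x + 36y + 36z = -312.
λ = (n·X − d)/|n|² = (-828 − (-312))/6192 = -1/12.
Reflection = X − 2λn = (6, -8, -5) − (-1/6)·(-60, 36, 36) = (-4, -2, 1).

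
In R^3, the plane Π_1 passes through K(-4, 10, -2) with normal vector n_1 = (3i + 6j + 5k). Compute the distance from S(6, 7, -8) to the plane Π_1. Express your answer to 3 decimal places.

Π_1: n_1·r = n_1·K gives 3x + 6y + 5z = 38.
n·S − d = (3)·(6) + (6)·(7) + (5)·(-8) − 38 = -18; |n| = √70.
Distance = |-18| / √70 = 18/√70 ≈ 2.151.

2.151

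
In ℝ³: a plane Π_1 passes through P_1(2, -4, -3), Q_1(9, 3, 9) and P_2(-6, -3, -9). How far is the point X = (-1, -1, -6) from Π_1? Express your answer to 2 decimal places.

P_1Q_1 = (7, 7, 12), P_1P_2 = (-8, 1, -6); a normal to Π_1 is P_1Q_1 × P_1P_2 = (-54, -54, 63).
Using P_1: Π_1 has equation -54x - 54y + 63z = -81.
n·X − d = (-54)·(-1) + (-54)·(-1) + (63)·(-6) − (-81) = -189; |n| = √9801.
Distance = |-189| / √9801 = 189/√9801 ≈ 1.91.

1.91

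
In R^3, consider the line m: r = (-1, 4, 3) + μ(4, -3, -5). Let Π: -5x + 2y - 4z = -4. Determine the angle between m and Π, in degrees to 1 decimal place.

sin θ = |n·v| / (|n||v|) = |-6| / (√45 · √50) = 0.12649.
θ ≈ 7.3°.

7.3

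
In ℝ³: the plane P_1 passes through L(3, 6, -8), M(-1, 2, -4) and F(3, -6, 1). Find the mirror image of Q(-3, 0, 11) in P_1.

LM = (-4, -4, 4), LF = (0, -12, 9); a normal to P_1 is LM × LF = (12, 36, 48).
Using L: P_1 has equation 12x + 36y + 48z = -132.
λ = (n·Q − d)/|n|² = (492 − (-132))/3744 = 1/6.
Reflection = Q − 2λn = (-3, 0, 11) − (1/3)·(12, 36, 48) = (-7, -12, -5).

(-7, -12, -5)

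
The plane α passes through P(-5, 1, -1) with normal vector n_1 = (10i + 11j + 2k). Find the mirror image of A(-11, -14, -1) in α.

α: n_1·r = n_1·P gives 10x + 11y + 2z = -41.
λ = (n·A − d)/|n|² = (-266 − (-41))/225 = -1.
Reflection = A − 2λn = (-11, -14, -1) − (-2)·(10, 11, 2) = (9, 8, 3).

(9, 8, 3)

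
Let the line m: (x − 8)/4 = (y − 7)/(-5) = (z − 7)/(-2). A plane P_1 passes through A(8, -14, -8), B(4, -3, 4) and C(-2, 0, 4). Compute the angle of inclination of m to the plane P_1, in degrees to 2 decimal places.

m has direction (4, -5, -2) through (8, 7, 7).
AB = (-4, 11, 12), AC = (-10, 14, 12); a normal to P_1 is AB × AC = (-36, -72, 54).
Using A: P_1 has equation -36x - 72y + 54z = 288.
sin θ = |n·v| / (|n||v|) = |108| / (√9396 · √45) = 0.16609.
θ ≈ 9.56°.

9.56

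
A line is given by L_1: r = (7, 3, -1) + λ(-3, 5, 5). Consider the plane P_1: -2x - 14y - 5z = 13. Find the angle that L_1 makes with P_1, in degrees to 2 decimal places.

sin θ = |n·v| / (|n||v|) = |-89| / (√225 · √59) = 0.77245.
θ ≈ 50.57°.

50.57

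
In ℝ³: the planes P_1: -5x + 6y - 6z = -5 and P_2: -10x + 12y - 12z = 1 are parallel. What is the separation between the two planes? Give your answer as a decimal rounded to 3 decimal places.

0.558

Rescale P_2 by 1/2: -5x + 6y - 6z = 1/2. Then distance = |-5 − (1/2)| / √97 ≈ 0.558.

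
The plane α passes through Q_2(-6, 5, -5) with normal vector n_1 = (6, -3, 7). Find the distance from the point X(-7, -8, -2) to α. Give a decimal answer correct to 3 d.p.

α: n_1·r = n_1·Q_2 gives 6x - 3y + 7z = -86.
n·X − d = (6)·(-7) + (-3)·(-8) + (7)·(-2) − (-86) = 54; |n| = √94.
Distance = |54| / √94 = 54/√94 ≈ 5.570.

5.570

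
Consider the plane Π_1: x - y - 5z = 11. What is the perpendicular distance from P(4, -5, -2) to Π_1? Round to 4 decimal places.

n·P − d = (1)·(4) + (-1)·(-5) + (-5)·(-2) − 11 = 8; |n| = √27.
Distance = |8| / √27 = 8/√27 ≈ 1.5396.

1.5396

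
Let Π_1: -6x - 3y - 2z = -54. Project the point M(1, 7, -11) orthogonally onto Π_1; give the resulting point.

(7, 10, -9)

Foot = M − λn with λ = (n·M − d)/|n|² = (-5 − (-54))/49 = 1.
Foot = (1, 7, -11) − 1·(-6, -3, -2) = (7, 10, -9).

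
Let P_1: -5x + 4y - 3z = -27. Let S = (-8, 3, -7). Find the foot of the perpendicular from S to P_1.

Foot = S − λn with λ = (n·S − d)/|n|² = (73 − (-27))/50 = 2.
Foot = (-8, 3, -7) − 2·(-5, 4, -3) = (2, -5, -1).

(2, -5, -1)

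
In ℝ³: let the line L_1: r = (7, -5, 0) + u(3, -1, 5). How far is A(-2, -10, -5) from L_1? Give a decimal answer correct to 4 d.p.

8.2393

Taking (7, -5, 0) on L_1 with direction v = (3, -1, 5): w = A − (7, -5, 0) = (-9, -5, -5), and w × v = (-30, 30, 24).
Distance = |w × v| / |v| = √2376 / √35 ≈ 8.2393.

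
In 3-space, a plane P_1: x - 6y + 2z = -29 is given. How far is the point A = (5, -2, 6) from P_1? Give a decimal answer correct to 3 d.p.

n·A − d = (1)·(5) + (-6)·(-2) + (2)·(6) − (-29) = 58; |n| = √41.
Distance = |58| / √41 = 58/√41 ≈ 9.058.

9.058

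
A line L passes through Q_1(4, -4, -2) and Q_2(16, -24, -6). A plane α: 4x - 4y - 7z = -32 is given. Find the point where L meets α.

(-2, 6, 0)

A direction vector for L is Q_2 − Q_1 = (12, -20, -4).
Substitute r = (4, -4, -2) + t(12, -20, -4) into the plane: 46 + 156t = -32, so t = -1/2.
Intersection: (4, -4, -2) + (-1/2)·(12, -20, -4) = (-2, 6, 0).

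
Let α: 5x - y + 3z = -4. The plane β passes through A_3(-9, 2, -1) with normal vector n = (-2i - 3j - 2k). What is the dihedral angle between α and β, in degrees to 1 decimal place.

β: n·r = n·A_3 gives -2x - 3y - 2z = 14.
cos θ = |n₁·n₂| / (|n₁||n₂|) = |-13| / (√35 · √17).
θ = arccos(0.53295) ≈ 57.8°.

57.8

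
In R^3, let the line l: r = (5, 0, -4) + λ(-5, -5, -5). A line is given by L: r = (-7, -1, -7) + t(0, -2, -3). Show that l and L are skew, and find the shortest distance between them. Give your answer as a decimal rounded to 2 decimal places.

Common perpendicular direction n = (-5, -5, -5) × (0, -2, -3) = (5, -15, 10).
With w = (-7, -1, -7) − (5, 0, -4) = (-12, -1, -3), w · n = -75.
Since n ≠ 0 the lines are not parallel, and w · n = -75 ≠ 0 so they do not intersect; hence they are skew.
Distance = |w · n| / |n| = |-75| / √350 ≈ 4.01.

4.01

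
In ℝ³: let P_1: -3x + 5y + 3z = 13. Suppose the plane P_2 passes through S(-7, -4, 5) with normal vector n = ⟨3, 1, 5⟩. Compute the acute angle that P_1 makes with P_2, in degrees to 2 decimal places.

73.53

P_2: n·r = n·S gives 3x + y + 5z = 0.
cos θ = |n₁·n₂| / (|n₁||n₂|) = |11| / (√43 · √35).
θ = arccos(0.28355) ≈ 73.53°.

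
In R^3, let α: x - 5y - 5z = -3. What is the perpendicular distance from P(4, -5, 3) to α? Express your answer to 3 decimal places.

2.380

n·P − d = (1)·(4) + (-5)·(-5) + (-5)·(3) − (-3) = 17; |n| = √51.
Distance = |17| / √51 = 17/√51 ≈ 2.380.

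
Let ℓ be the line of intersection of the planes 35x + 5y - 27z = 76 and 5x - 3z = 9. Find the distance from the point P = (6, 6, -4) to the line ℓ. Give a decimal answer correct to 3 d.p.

6.541

Direction of ℓ: (35, 5, -27) × (5, 0, -3) = (-15, -30, -25).
A point on ℓ: solving the two plane equations with x = 0 gives (0, -1, -3).
Taking (0, -1, -3) on ℓ with direction v = (-15, -30, -25): w = P − (0, -1, -3) = (6, 7, -1), and w × v = (-205, 165, -75).
Distance = |w × v| / |v| = √74875 / √1750 ≈ 6.541.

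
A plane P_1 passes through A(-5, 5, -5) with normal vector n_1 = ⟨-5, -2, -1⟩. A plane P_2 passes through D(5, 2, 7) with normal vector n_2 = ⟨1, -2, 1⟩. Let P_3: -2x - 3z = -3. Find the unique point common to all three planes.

(-3, -4, 3)

P_1: n_1·r = n_1·A gives -5x - 2y - z = 20.
P_2: n_2·r = n_2·D gives x - 2y + z = 8.
Solving the 3×3 linear system -5x - 2y - z = 20, x - 2y + z = 8, -2x - 3z = -3 (e.g. by elimination or Cramer's rule, determinant = -28) gives (-3, -4, 3).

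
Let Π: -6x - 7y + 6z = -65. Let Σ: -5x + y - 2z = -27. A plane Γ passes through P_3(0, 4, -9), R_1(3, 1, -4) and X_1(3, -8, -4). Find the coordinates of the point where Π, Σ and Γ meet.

(6, 5, 1)

P_3R_1 = (3, -3, 5), P_3X_1 = (3, -12, 5); a normal to Γ is P_3R_1 × P_3X_1 = (45, 0, -27).
Using P_3: Γ has equation 45x - 27z = 243.
Solving the 3×3 linear system -6x - 7y + 6z = -65, -5x + y - 2z = -27, 45x - 27z = 243 (e.g. by elimination or Cramer's rule, determinant = 1467) gives (6, 5, 1).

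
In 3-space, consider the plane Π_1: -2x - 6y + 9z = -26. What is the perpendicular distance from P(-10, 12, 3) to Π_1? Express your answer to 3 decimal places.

n·P − d = (-2)·(-10) + (-6)·(12) + (9)·(3) − (-26) = 1; |n| = √121.
Distance = |1| / √121 = 1/√121 ≈ 0.091.

0.091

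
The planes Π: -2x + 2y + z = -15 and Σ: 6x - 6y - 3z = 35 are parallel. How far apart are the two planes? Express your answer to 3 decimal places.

Rescale Σ by 1/(-3): -2x + 2y + z = -35/3. Then distance = |-15 − (-35/3)| / √9 ≈ 1.111.

1.111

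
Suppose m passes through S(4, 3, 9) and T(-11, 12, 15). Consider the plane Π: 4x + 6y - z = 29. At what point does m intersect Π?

(9, 0, 7)

A direction vector for m is T − S = (-15, 9, 6).
Substitute r = (4, 3, 9) + t(-15, 9, 6) into the plane: 25 + (-12)t = 29, so t = -1/3.
Intersection: (4, 3, 9) + (-1/3)·(-15, 9, 6) = (9, 0, 7).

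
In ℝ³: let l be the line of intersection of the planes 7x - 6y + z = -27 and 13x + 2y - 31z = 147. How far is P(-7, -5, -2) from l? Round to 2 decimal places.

5.73

Direction of l: (7, -6, 1) × (13, 2, -31) = (184, 230, 92).
A point on l: solving the two plane equations with x = 1 gives (1, 5, -4).
Taking (1, 5, -4) on l with direction v = (184, 230, 92): w = P − (1, 5, -4) = (-8, -10, 2), and w × v = (-1380, 1104, 0).
Distance = |w × v| / |v| = √3123216 / √95220 ≈ 5.73.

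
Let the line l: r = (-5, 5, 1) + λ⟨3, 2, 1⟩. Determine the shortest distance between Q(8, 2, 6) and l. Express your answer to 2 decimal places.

9.99

Taking (-5, 5, 1) on l with direction v = (3, 2, 1): w = Q − (-5, 5, 1) = (13, -3, 5), and w × v = (-13, 2, 35).
Distance = |w × v| / |v| = √1398 / √14 ≈ 9.99.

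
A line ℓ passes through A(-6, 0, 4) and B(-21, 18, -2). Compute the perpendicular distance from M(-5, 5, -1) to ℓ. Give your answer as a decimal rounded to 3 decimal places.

A direction vector for ℓ is B − A = (-15, 18, -6).
Taking (-6, 0, 4) on ℓ with direction v = (-15, 18, -6): w = M − (-6, 0, 4) = (1, 5, -5), and w × v = (60, 81, 93).
Distance = |w × v| / |v| = √18810 / √585 ≈ 5.670.

5.670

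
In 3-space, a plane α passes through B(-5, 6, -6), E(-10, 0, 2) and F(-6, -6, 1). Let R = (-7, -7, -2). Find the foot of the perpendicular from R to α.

(-5, -6, 0)

BE = (-5, -6, 8), BF = (-1, -12, 7); a normal to α is BE × BF = (54, 27, 54).
Using B: α has equation 54x + 27y + 54z = -432.
Foot = R − λn with λ = (n·R − d)/|n|² = (-675 − (-432))/6561 = -1/27.
Foot = (-7, -7, -2) − (-1/27)·(54, 27, 54) = (-5, -6, 0).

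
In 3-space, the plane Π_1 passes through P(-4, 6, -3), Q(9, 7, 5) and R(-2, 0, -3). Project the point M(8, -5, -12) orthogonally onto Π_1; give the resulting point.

PQ = (13, 1, 8), PR = (2, -6, 0); a normal to Π_1 is PQ × PR = (48, 16, -80).
Using P: Π_1 has equation 48x + 16y - 80z = 144.
Foot = M − λn with λ = (n·M − d)/|n|² = (1264 − 144)/8960 = 1/8.
Foot = (8, -5, -12) − (1/8)·(48, 16, -80) = (2, -7, -2).

(2, -7, -2)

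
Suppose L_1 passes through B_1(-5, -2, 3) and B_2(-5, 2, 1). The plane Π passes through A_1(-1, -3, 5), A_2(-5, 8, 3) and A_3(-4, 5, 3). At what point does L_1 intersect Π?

(-5, 6, -1)

A direction vector for L_1 is B_2 − B_1 = (0, 4, -2).
A_1A_2 = (-4, 11, -2), A_1A_3 = (-3, 8, -2); a normal to Π is A_1A_2 × A_1A_3 = (-6, -2, 1).
Using A_1: Π has equation -6x - 2y + z = 17.
Substitute r = (-5, -2, 3) + t(0, 4, -2) into the plane: 37 + (-10)t = 17, so t = 2.
Intersection: (-5, -2, 3) + 2·(0, 4, -2) = (-5, 6, -1).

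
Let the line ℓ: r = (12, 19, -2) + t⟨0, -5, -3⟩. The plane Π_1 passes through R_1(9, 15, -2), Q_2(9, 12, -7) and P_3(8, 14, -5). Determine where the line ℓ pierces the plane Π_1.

(12, 9, -8)

R_1Q_2 = (0, -3, -5), R_1P_3 = (-1, -1, -3); a normal to Π_1 is R_1Q_2 × R_1P_3 = (4, 5, -3).
Using R_1: Π_1 has equation 4x + 5y - 3z = 117.
Substitute r = (12, 19, -2) + t(0, -5, -3) into the plane: 149 + (-16)t = 117, so t = 2.
Intersection: (12, 19, -2) + 2·(0, -5, -3) = (12, 9, -8).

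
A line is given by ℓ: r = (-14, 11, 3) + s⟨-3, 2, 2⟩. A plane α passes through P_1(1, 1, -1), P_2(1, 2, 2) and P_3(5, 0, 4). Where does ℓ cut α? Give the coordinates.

P_1P_2 = (0, 1, 3), P_1P_3 = (4, -1, 5); a normal to α is P_1P_2 × P_1P_3 = (8, 12, -4).
Using P_1: α has equation 8x + 12y - 4z = 24.
Substitute r = (-14, 11, 3) + t(-3, 2, 2) into the plane: 8 + (-8)t = 24, so t = -2.
Intersection: (-14, 11, 3) + (-2)·(-3, 2, 2) = (-8, 7, -1).

(-8, 7, -1)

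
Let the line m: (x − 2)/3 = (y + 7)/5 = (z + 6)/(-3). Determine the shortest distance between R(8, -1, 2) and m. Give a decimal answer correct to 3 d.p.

m has direction (3, 5, -3) through (2, -7, -6).
Taking (2, -7, -6) on m with direction v = (3, 5, -3): w = R − (2, -7, -6) = (6, 6, 8), and w × v = (-58, 42, 12).
Distance = |w × v| / |v| = √5272 / √43 ≈ 11.073.

11.073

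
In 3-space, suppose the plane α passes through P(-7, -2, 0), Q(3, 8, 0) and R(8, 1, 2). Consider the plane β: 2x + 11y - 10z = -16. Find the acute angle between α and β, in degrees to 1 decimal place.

56.5

PQ = (10, 10, 0), PR = (15, 3, 2); a normal to α is PQ × PR = (20, -20, -120).
Using P: α has equation 20x - 20y - 120z = -100.
cos θ = |n₁·n₂| / (|n₁||n₂|) = |1020| / (√15200 · √225).
θ = arccos(0.55155) ≈ 56.5°.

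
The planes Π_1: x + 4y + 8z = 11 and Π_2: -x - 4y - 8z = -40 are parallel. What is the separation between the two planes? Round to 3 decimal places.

3.222

Rescale Π_2 by 1/(-1): x + 4y + 8z = 40. Then distance = |11 − 40| / √81 ≈ 3.222.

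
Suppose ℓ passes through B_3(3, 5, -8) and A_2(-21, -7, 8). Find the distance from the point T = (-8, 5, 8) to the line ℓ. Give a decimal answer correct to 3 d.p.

9.998

A direction vector for ℓ is A_2 − B_3 = (-24, -12, 16).
Taking (3, 5, -8) on ℓ with direction v = (-24, -12, 16): w = T − (3, 5, -8) = (-11, 0, 16), and w × v = (192, -208, 132).
Distance = |w × v| / |v| = √97552 / √976 ≈ 9.998.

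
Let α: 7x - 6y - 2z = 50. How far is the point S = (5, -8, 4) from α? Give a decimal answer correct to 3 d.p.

2.650

n·S − d = (7)·(5) + (-6)·(-8) + (-2)·(4) − 50 = 25; |n| = √89.
Distance = |25| / √89 = 25/√89 ≈ 2.650.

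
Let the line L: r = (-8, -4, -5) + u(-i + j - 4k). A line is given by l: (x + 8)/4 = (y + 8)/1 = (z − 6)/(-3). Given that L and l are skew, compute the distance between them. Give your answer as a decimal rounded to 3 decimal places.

l has direction (4, 1, -3) through (-8, -8, 6).
Common perpendicular direction n = (-1, 1, -4) × (4, 1, -3) = (1, -19, -5).
With w = (-8, -8, 6) − (-8, -4, -5) = (0, -4, 11), w · n = 21.
Distance = |w · n| / |n| = |21| / √387 ≈ 1.067.

1.067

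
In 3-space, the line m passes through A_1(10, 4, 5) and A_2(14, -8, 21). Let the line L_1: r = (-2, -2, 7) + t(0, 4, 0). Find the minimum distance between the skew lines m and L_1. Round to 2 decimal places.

A direction vector for m is A_2 − A_1 = (4, -12, 16).
Common perpendicular direction n = (4, -12, 16) × (0, 4, 0) = (-64, 0, 16).
With w = (-2, -2, 7) − (10, 4, 5) = (-12, -6, 2), w · n = 800.
Distance = |w · n| / |n| = |800| / √4352 ≈ 12.13.

12.13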